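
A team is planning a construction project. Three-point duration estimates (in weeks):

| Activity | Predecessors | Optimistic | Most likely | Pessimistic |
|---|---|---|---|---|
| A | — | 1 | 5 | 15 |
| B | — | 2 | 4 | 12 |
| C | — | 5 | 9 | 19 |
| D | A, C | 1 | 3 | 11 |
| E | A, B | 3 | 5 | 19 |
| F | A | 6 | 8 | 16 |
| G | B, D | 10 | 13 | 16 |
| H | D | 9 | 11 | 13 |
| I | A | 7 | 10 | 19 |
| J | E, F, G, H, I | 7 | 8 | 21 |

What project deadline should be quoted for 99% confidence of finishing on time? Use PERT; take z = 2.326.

45.9 weeks

te_A = (1 + 4·5 + 15)/6 = 36/6 = 6; σ²_A = ((15−1)/6)² = 5.444
te_B = (2 + 4·4 + 12)/6 = 30/6 = 5; σ²_B = ((12−2)/6)² = 2.778
te_C = (5 + 4·9 + 19)/6 = 60/6 = 10; σ²_C = ((19−5)/6)² = 5.444
te_D = (1 + 4·3 + 11)/6 = 24/6 = 4; σ²_D = ((11−1)/6)² = 2.778
te_E = (3 + 4·5 + 19)/6 = 42/6 = 7; σ²_E = ((19−3)/6)² = 7.111
te_F = (6 + 4·8 + 16)/6 = 54/6 = 9; σ²_F = ((16−6)/6)² = 2.778
te_G = (10 + 4·13 + 16)/6 = 78/6 = 13; σ²_G = ((16−10)/6)² = 1.000
te_H = (9 + 4·11 + 13)/6 = 66/6 = 11; σ²_H = ((13−9)/6)² = 0.444
te_I = (7 + 4·10 + 19)/6 = 66/6 = 11; σ²_I = ((19−7)/6)² = 4.000
te_J = (7 + 4·8 + 21)/6 = 60/6 = 10; σ²_J = ((21−7)/6)² = 5.444

Forward pass:
ES_A = 0; EF_A = 6
ES_B = 0; EF_B = 5
ES_C = 0; EF_C = 10
ES_D = max(EF_A=6, EF_C=10) = 10; EF_D = 10+4 = 14
ES_E = max(EF_A=6, EF_B=5) = 6; EF_E = 6+7 = 13
ES_F = 6; EF_F = 6+9 = 15
ES_G = max(EF_B=5, EF_D=14) = 14; EF_G = 14+13 = 27
ES_H = 14; EF_H = 14+11 = 25
ES_I = 6; EF_I = 6+11 = 17
ES_J = max(EF_E=13, EF_F=15, EF_G=27, EF_H=25, EF_I=17) = 27; EF_J = 27+10 = 37
Expected project duration μ = 37 weeks. Critical path: C → D → G → J.

Variance along critical path = 5.444 + 2.778 + 1.000 + 5.444 = 14.667; σ = 3.830 weeks.
D = μ + z·σ = 37 + 2.326·3.830 = 45.9 weeks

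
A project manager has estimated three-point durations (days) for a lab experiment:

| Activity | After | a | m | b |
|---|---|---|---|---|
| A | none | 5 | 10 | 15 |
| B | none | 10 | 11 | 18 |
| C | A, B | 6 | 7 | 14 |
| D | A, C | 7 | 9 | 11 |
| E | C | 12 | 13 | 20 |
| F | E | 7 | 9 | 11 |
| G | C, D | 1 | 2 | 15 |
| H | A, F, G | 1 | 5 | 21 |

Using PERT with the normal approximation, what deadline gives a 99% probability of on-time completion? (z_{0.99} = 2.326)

59.6 days

te_A = (5 + 4·10 + 15)/6 = 60/6 = 10; σ²_A = ((15−5)/6)² = 2.778
te_B = (10 + 4·11 + 18)/6 = 72/6 = 12; σ²_B = ((18−10)/6)² = 1.778
te_C = (6 + 4·7 + 14)/6 = 48/6 = 8; σ²_C = ((14−6)/6)² = 1.778
te_D = (7 + 4·9 + 11)/6 = 54/6 = 9; σ²_D = ((11−7)/6)² = 0.444
te_E = (12 + 4·13 + 20)/6 = 84/6 = 14; σ²_E = ((20−12)/6)² = 1.778
te_F = (7 + 4·9 + 11)/6 = 54/6 = 9; σ²_F = ((11−7)/6)² = 0.444
te_G = (1 + 4·2 + 15)/6 = 24/6 = 4; σ²_G = ((15−1)/6)² = 5.444
te_H = (1 + 4·5 + 21)/6 = 42/6 = 7; σ²_H = ((21−1)/6)² = 11.111

Forward pass:
ES_A = 0; EF_A = 10
ES_B = 0; EF_B = 12
ES_C = max(EF_A=10, EF_B=12) = 12; EF_C = 12+8 = 20
ES_D = max(EF_A=10, EF_C=20) = 20; EF_D = 20+9 = 29
ES_E = 20; EF_E = 20+14 = 34
ES_F = 34; EF_F = 34+9 = 43
ES_G = max(EF_C=20, EF_D=29) = 29; EF_G = 29+4 = 33
ES_H = max(EF_A=10, EF_F=43, EF_G=33) = 43; EF_H = 43+7 = 50
Expected project duration μ = 50 days. Critical path: B → C → E → F → H.

Variance along critical path = 1.778 + 1.778 + 1.778 + 0.444 + 11.111 = 16.889; σ = 4.110 days.
D = μ + z·σ = 50 + 2.326·4.110 = 59.6 days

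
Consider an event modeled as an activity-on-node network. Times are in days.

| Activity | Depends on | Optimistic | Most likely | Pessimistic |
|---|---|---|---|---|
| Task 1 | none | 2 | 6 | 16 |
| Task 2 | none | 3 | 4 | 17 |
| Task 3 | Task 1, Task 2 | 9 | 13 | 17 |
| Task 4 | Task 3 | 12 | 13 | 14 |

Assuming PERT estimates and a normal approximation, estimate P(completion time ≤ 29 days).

te_Task 1 = (2 + 4·6 + 16)/6 = 42/6 = 7; σ²_Task 1 = ((16−2)/6)² = 5.444
te_Task 2 = (3 + 4·4 + 17)/6 = 36/6 = 6; σ²_Task 2 = ((17−3)/6)² = 5.444
te_Task 3 = (9 + 4·13 + 17)/6 = 78/6 = 13; σ²_Task 3 = ((17−9)/6)² = 1.778
te_Task 4 = (12 + 4·13 + 14)/6 = 78/6 = 13; σ²_Task 4 = ((14−12)/6)² = 0.111

Forward pass:
ES_Task 1 = 0; EF_Task 1 = 7
ES_Task 2 = 0; EF_Task 2 = 6
ES_Task 3 = max(EF_Task 1=7, EF_Task 2=6) = 7; EF_Task 3 = 7+13 = 20
ES_Task 4 = 20; EF_Task 4 = 20+13 = 33
Expected project duration μ = 33 days. Critical path: Task 1 → Task 3 → Task 4.

Variance along critical path = 5.444 + 1.778 + 0.111 = 7.333; σ = √7.333 = 2.708 days.
Z = (29 − 33) / 2.708 = -1.477
P(T ≤ 29) = Φ(-1.477) ≈ 0.070

0.070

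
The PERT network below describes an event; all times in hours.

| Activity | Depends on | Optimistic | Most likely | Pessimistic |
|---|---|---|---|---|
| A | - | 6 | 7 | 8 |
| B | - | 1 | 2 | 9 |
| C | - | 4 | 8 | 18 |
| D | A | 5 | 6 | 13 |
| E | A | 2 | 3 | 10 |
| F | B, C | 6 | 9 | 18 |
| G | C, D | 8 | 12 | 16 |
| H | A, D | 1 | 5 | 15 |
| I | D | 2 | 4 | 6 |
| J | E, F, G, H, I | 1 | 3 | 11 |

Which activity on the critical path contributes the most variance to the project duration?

J

te_A = (6 + 4·7 + 8)/6 = 42/6 = 7; σ²_A = ((8−6)/6)² = 0.111
te_B = (1 + 4·2 + 9)/6 = 18/6 = 3; σ²_B = ((9−1)/6)² = 1.778
te_C = (4 + 4·8 + 18)/6 = 54/6 = 9; σ²_C = ((18−4)/6)² = 5.444
te_D = (5 + 4·6 + 13)/6 = 42/6 = 7; σ²_D = ((13−5)/6)² = 1.778
te_E = (2 + 4·3 + 10)/6 = 24/6 = 4; σ²_E = ((10−2)/6)² = 1.778
te_F = (6 + 4·9 + 18)/6 = 60/6 = 10; σ²_F = ((18−6)/6)² = 4.000
te_G = (8 + 4·12 + 16)/6 = 72/6 = 12; σ²_G = ((16−8)/6)² = 1.778
te_H = (1 + 4·5 + 15)/6 = 36/6 = 6; σ²_H = ((15−1)/6)² = 5.444
te_I = (2 + 4·4 + 6)/6 = 24/6 = 4; σ²_I = ((6−2)/6)² = 0.444
te_J = (1 + 4·3 + 11)/6 = 24/6 = 4; σ²_J = ((11−1)/6)² = 2.778

Forward pass:
ES_A = 0; EF_A = 7
ES_B = 0; EF_B = 3
ES_C = 0; EF_C = 9
ES_D = 7; EF_D = 7+7 = 14
ES_E = 7; EF_E = 7+4 = 11
ES_F = max(EF_B=3, EF_C=9) = 9; EF_F = 9+10 = 19
ES_G = max(EF_C=9, EF_D=14) = 14; EF_G = 14+12 = 26
ES_H = max(EF_A=7, EF_D=14) = 14; EF_H = 14+6 = 20
ES_I = 14; EF_I = 14+4 = 18
ES_J = max(EF_E=11, EF_F=19, EF_G=26, EF_H=20, EF_I=18) = 26; EF_J = 26+4 = 30
Expected project duration μ = 30 hours. Critical path: A → D → G → J.

Variances on critical path: σ²_A=0.111, σ²_D=1.778, σ²_G=1.778, σ²_J=2.778.
Largest is σ²_J = 2.778.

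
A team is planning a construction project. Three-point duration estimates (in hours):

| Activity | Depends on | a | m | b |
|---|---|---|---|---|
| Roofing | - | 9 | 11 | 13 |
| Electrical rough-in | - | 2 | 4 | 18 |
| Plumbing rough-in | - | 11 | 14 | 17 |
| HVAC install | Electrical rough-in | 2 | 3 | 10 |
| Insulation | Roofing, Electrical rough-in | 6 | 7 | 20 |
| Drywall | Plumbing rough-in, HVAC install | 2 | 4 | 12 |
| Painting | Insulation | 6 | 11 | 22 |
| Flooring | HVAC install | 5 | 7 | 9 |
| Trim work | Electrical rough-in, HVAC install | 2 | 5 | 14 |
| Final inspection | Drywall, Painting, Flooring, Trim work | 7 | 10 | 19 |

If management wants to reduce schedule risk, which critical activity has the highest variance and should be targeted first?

Painting

te_Roofing = (9 + 4·11 + 13)/6 = 66/6 = 11; σ²_Roofing = ((13−9)/6)² = 0.444
te_Electrical rough-in = (2 + 4·4 + 18)/6 = 36/6 = 6; σ²_Electrical rough-in = ((18−2)/6)² = 7.111
te_Plumbing rough-in = (11 + 4·14 + 17)/6 = 84/6 = 14; σ²_Plumbing rough-in = ((17−11)/6)² = 1.000
te_HVAC install = (2 + 4·3 + 10)/6 = 24/6 = 4; σ²_HVAC install = ((10−2)/6)² = 1.778
te_Insulation = (6 + 4·7 + 20)/6 = 54/6 = 9; σ²_Insulation = ((20−6)/6)² = 5.444
te_Drywall = (2 + 4·4 + 12)/6 = 30/6 = 5; σ²_Drywall = ((12−2)/6)² = 2.778
te_Painting = (6 + 4·11 + 22)/6 = 72/6 = 12; σ²_Painting = ((22−6)/6)² = 7.111
te_Flooring = (5 + 4·7 + 9)/6 = 42/6 = 7; σ²_Flooring = ((9−5)/6)² = 0.444
te_Trim work = (2 + 4·5 + 14)/6 = 36/6 = 6; σ²_Trim work = ((14−2)/6)² = 4.000
te_Final inspection = (7 + 4·10 + 19)/6 = 66/6 = 11; σ²_Final inspection = ((19−7)/6)² = 4.000

Forward pass:
ES_Roofing = 0; EF_Roofing = 11
ES_Electrical rough-in = 0; EF_Electrical rough-in = 6
ES_Plumbing rough-in = 0; EF_Plumbing rough-in = 14
ES_HVAC install = 6; EF_HVAC install = 6+4 = 10
ES_Insulation = max(EF_Roofing=11, EF_Electrical rough-in=6) = 11; EF_Insulation = 11+9 = 20
ES_Drywall = max(EF_Plumbing rough-in=14, EF_HVAC install=10) = 14; EF_Drywall = 14+5 = 19
ES_Painting = 20; EF_Painting = 20+12 = 32
ES_Flooring = 10; EF_Flooring = 10+7 = 17
ES_Trim work = max(EF_Electrical rough-in=6, EF_HVAC install=10) = 10; EF_Trim work = 10+6 = 16
ES_Final inspection = max(EF_Drywall=19, EF_Painting=32, EF_Flooring=17, EF_Trim work=16) = 32; EF_Final inspection = 32+11 = 43
Expected project duration μ = 43 hours. Critical path: Roofing → Insulation → Painting → Final inspection.

Variances on critical path: σ²_Roofing=0.444, σ²_Insulation=5.444, σ²_Painting=7.111, σ²_Final inspection=4.000.
Largest is σ²_Painting = 7.111.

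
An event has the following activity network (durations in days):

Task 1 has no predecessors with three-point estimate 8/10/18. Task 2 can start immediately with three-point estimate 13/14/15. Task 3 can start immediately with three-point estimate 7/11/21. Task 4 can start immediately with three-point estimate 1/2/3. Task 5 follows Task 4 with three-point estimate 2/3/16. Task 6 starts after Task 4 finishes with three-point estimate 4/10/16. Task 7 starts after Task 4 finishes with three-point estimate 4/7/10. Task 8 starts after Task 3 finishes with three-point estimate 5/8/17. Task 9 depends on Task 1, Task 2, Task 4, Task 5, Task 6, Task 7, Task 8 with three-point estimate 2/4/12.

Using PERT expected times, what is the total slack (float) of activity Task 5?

14 days

te_Task 1 = (8 + 4·10 + 18)/6 = 66/6 = 11
te_Task 2 = (13 + 4·14 + 15)/6 = 84/6 = 14
te_Task 3 = (7 + 4·11 + 21)/6 = 72/6 = 12
te_Task 4 = (1 + 4·2 + 3)/6 = 12/6 = 2
te_Task 5 = (2 + 4·3 + 16)/6 = 30/6 = 5
te_Task 6 = (4 + 4·10 + 16)/6 = 60/6 = 10
te_Task 7 = (4 + 4·7 + 10)/6 = 42/6 = 7
te_Task 8 = (5 + 4·8 + 17)/6 = 54/6 = 9
te_Task 9 = (2 + 4·4 + 12)/6 = 30/6 = 5

Forward pass:
ES_Task 1 = 0; EF_Task 1 = 11
ES_Task 2 = 0; EF_Task 2 = 14
ES_Task 3 = 0; EF_Task 3 = 12
ES_Task 4 = 0; EF_Task 4 = 2
ES_Task 5 = 2; EF_Task 5 = 2+5 = 7
ES_Task 6 = 2; EF_Task 6 = 2+10 = 12
ES_Task 7 = 2; EF_Task 7 = 2+7 = 9
ES_Task 8 = 12; EF_Task 8 = 12+9 = 21
ES_Task 9 = max(EF_Task 1=11, EF_Task 2=14, EF_Task 4=2, EF_Task 5=7, EF_Task 6=12, EF_Task 7=9, EF_Task 8=21) = 21; EF_Task 9 = 21+5 = 26
Expected project duration μ = 26 days. Critical path: Task 3 → Task 8 → Task 9.

Backward pass:
LF_Task 9 = 26; LS_Task 9 = 26−5 = 21
LF_Task 8 = LS_Task 9 = 21; LS_Task 8 = 21−9 = 12
LF_Task 7 = LS_Task 9 = 21; LS_Task 7 = 21−7 = 14
LF_Task 6 = LS_Task 9 = 21; LS_Task 6 = 21−10 = 11
LF_Task 5 = LS_Task 9 = 21; LS_Task 5 = 21−5 = 16
LF_Task 4 = min(LS_Task 5=16, LS_Task 6=11, LS_Task 7=14, LS_Task 9=21) = 11; LS_Task 4 = 11−2 = 9
LF_Task 3 = LS_Task 8 = 12; LS_Task 3 = 12−12 = 0
LF_Task 2 = LS_Task 9 = 21; LS_Task 2 = 21−14 = 7
LF_Task 1 = LS_Task 9 = 21; LS_Task 1 = 21−11 = 10
Slack_Task 5 = LS_Task 5 − ES_Task 5 = 16 − 2 = 14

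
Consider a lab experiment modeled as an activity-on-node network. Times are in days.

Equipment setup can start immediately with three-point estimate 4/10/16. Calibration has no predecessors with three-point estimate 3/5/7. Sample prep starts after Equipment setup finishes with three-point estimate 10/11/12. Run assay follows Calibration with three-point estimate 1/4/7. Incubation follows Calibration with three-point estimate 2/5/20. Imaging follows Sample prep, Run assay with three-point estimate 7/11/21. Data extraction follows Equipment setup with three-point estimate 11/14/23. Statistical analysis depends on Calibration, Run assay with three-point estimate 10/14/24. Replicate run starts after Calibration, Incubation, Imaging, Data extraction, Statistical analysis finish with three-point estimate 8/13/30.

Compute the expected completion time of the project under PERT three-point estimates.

te_Equipment setup = (4 + 4·10 + 16)/6 = 60/6 = 10
te_Calibration = (3 + 4·5 + 7)/6 = 30/6 = 5
te_Sample prep = (10 + 4·11 + 12)/6 = 66/6 = 11
te_Run assay = (1 + 4·4 + 7)/6 = 24/6 = 4
te_Incubation = (2 + 4·5 + 20)/6 = 42/6 = 7
te_Imaging = (7 + 4·11 + 21)/6 = 72/6 = 12
te_Data extraction = (11 + 4·14 + 23)/6 = 90/6 = 15
te_Statistical analysis = (10 + 4·14 + 24)/6 = 90/6 = 15
te_Replicate run = (8 + 4·13 + 30)/6 = 90/6 = 15

Forward pass:
ES_Equipment setup = 0; EF_Equipment setup = 10
ES_Calibration = 0; EF_Calibration = 5
ES_Sample prep = 10; EF_Sample prep = 10+11 = 21
ES_Run assay = 5; EF_Run assay = 5+4 = 9
ES_Incubation = 5; EF_Incubation = 5+7 = 12
ES_Imaging = max(EF_Sample prep=21, EF_Run assay=9) = 21; EF_Imaging = 21+12 = 33
ES_Data extraction = 10; EF_Data extraction = 10+15 = 25
ES_Statistical analysis = max(EF_Calibration=5, EF_Run assay=9) = 9; EF_Statistical analysis = 9+15 = 24
ES_Replicate run = max(EF_Calibration=5, EF_Incubation=12, EF_Imaging=33, EF_Data extraction=25, EF_Statistical analysis=24) = 33; EF_Replicate run = 33+15 = 48
Expected project duration μ = 48 days. Critical path: Equipment setup → Sample prep → Imaging → Replicate run.

48 days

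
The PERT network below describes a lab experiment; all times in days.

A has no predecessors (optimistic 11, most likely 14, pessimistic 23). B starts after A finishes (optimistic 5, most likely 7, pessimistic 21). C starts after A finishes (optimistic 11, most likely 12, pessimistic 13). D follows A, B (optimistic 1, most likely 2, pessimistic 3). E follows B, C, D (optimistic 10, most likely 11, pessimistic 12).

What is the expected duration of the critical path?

te_A = (11 + 4·14 + 23)/6 = 90/6 = 15
te_B = (5 + 4·7 + 21)/6 = 54/6 = 9
te_C = (11 + 4·12 + 13)/6 = 72/6 = 12
te_D = (1 + 4·2 + 3)/6 = 12/6 = 2
te_E = (10 + 4·11 + 12)/6 = 66/6 = 11

Forward pass:
ES_A = 0; EF_A = 15
ES_B = 15; EF_B = 15+9 = 24
ES_C = 15; EF_C = 15+12 = 27
ES_D = max(EF_A=15, EF_B=24) = 24; EF_D = 24+2 = 26
ES_E = max(EF_B=24, EF_C=27, EF_D=26) = 27; EF_E = 27+11 = 38
Expected project duration μ = 38 days. Critical path: A → C → E.

38 days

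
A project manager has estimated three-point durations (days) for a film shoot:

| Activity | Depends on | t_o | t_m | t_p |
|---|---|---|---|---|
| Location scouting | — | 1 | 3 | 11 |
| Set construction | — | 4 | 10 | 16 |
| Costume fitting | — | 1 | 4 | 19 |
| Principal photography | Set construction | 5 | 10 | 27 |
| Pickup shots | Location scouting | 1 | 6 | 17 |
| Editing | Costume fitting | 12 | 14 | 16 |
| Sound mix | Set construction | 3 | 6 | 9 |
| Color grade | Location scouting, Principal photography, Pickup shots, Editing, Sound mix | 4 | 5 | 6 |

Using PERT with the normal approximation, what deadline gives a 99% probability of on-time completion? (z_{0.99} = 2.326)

36.7 days

te_Location scouting = (1 + 4·3 + 11)/6 = 24/6 = 4; σ²_Location scouting = ((11−1)/6)² = 2.778
te_Set construction = (4 + 4·10 + 16)/6 = 60/6 = 10; σ²_Set construction = ((16−4)/6)² = 4.000
te_Costume fitting = (1 + 4·4 + 19)/6 = 36/6 = 6; σ²_Costume fitting = ((19−1)/6)² = 9.000
te_Principal photography = (5 + 4·10 + 27)/6 = 72/6 = 12; σ²_Principal photography = ((27−5)/6)² = 13.444
te_Pickup shots = (1 + 4·6 + 17)/6 = 42/6 = 7; σ²_Pickup shots = ((17−1)/6)² = 7.111
te_Editing = (12 + 4·14 + 16)/6 = 84/6 = 14; σ²_Editing = ((16−12)/6)² = 0.444
te_Sound mix = (3 + 4·6 + 9)/6 = 36/6 = 6; σ²_Sound mix = ((9−3)/6)² = 1.000
te_Color grade = (4 + 4·5 + 6)/6 = 30/6 = 5; σ²_Color grade = ((6−4)/6)² = 0.111

Forward pass:
ES_Location scouting = 0; EF_Location scouting = 4
ES_Set construction = 0; EF_Set construction = 10
ES_Costume fitting = 0; EF_Costume fitting = 6
ES_Principal photography = 10; EF_Principal photography = 10+12 = 22
ES_Pickup shots = 4; EF_Pickup shots = 4+7 = 11
ES_Editing = 6; EF_Editing = 6+14 = 20
ES_Sound mix = 10; EF_Sound mix = 10+6 = 16
ES_Color grade = max(EF_Location scouting=4, EF_Principal photography=22, EF_Pickup shots=11, EF_Editing=20, EF_Sound mix=16) = 22; EF_Color grade = 22+5 = 27
Expected project duration μ = 27 days. Critical path: Set construction → Principal photography → Color grade.

Variance along critical path = 4.000 + 13.444 + 0.111 = 17.556; σ = 4.190 days.
D = μ + z·σ = 27 + 2.326·4.190 = 36.7 days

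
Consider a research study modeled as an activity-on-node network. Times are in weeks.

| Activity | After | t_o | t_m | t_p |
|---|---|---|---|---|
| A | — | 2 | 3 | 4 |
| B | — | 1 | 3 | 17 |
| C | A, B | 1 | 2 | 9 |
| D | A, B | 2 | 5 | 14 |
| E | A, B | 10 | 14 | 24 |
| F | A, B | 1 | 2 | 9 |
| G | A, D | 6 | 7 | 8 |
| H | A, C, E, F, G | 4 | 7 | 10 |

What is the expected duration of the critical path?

27 weeks

te_A = (2 + 4·3 + 4)/6 = 18/6 = 3
te_B = (1 + 4·3 + 17)/6 = 30/6 = 5
te_C = (1 + 4·2 + 9)/6 = 18/6 = 3
te_D = (2 + 4·5 + 14)/6 = 36/6 = 6
te_E = (10 + 4·14 + 24)/6 = 90/6 = 15
te_F = (1 + 4·2 + 9)/6 = 18/6 = 3
te_G = (6 + 4·7 + 8)/6 = 42/6 = 7
te_H = (4 + 4·7 + 10)/6 = 42/6 = 7

Forward pass:
ES_A = 0; EF_A = 3
ES_B = 0; EF_B = 5
ES_C = max(EF_A=3, EF_B=5) = 5; EF_C = 5+3 = 8
ES_D = max(EF_A=3, EF_B=5) = 5; EF_D = 5+6 = 11
ES_E = max(EF_A=3, EF_B=5) = 5; EF_E = 5+15 = 20
ES_F = max(EF_A=3, EF_B=5) = 5; EF_F = 5+3 = 8
ES_G = max(EF_A=3, EF_D=11) = 11; EF_G = 11+7 = 18
ES_H = max(EF_A=3, EF_C=8, EF_E=20, EF_F=8, EF_G=18) = 20; EF_H = 20+7 = 27
Expected project duration μ = 27 weeks. Critical path: B → E → H.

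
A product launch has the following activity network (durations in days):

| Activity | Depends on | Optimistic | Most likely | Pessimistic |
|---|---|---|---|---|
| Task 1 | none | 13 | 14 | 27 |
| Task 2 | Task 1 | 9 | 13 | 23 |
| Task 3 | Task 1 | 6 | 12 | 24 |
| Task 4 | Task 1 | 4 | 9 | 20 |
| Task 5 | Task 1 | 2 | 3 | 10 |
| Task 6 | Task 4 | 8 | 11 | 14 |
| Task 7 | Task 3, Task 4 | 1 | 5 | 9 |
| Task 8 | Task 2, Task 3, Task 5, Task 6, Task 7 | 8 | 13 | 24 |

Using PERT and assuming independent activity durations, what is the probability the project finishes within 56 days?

0.864

te_Task 1 = (13 + 4·14 + 27)/6 = 96/6 = 16; σ²_Task 1 = ((27−13)/6)² = 5.444
te_Task 2 = (9 + 4·13 + 23)/6 = 84/6 = 14; σ²_Task 2 = ((23−9)/6)² = 5.444
te_Task 3 = (6 + 4·12 + 24)/6 = 78/6 = 13; σ²_Task 3 = ((24−6)/6)² = 9.000
te_Task 4 = (4 + 4·9 + 20)/6 = 60/6 = 10; σ²_Task 4 = ((20−4)/6)² = 7.111
te_Task 5 = (2 + 4·3 + 10)/6 = 24/6 = 4; σ²_Task 5 = ((10−2)/6)² = 1.778
te_Task 6 = (8 + 4·11 + 14)/6 = 66/6 = 11; σ²_Task 6 = ((14−8)/6)² = 1.000
te_Task 7 = (1 + 4·5 + 9)/6 = 30/6 = 5; σ²_Task 7 = ((9−1)/6)² = 1.778
te_Task 8 = (8 + 4·13 + 24)/6 = 84/6 = 14; σ²_Task 8 = ((24−8)/6)² = 7.111

Forward pass:
ES_Task 1 = 0; EF_Task 1 = 16
ES_Task 2 = 16; EF_Task 2 = 16+14 = 30
ES_Task 3 = 16; EF_Task 3 = 16+13 = 29
ES_Task 4 = 16; EF_Task 4 = 16+10 = 26
ES_Task 5 = 16; EF_Task 5 = 16+4 = 20
ES_Task 6 = 26; EF_Task 6 = 26+11 = 37
ES_Task 7 = max(EF_Task 3=29, EF_Task 4=26) = 29; EF_Task 7 = 29+5 = 34
ES_Task 8 = max(EF_Task 2=30, EF_Task 3=29, EF_Task 5=20, EF_Task 6=37, EF_Task 7=34) = 37; EF_Task 8 = 37+14 = 51
Expected project duration μ = 51 days. Critical path: Task 1 → Task 4 → Task 6 → Task 8.

Variance along critical path = 5.444 + 7.111 + 1.000 + 7.111 = 20.667; σ = √20.667 = 4.546 days.
Z = (56 − 51) / 4.546 = 1.100
P(T ≤ 56) = Φ(1.100) ≈ 0.864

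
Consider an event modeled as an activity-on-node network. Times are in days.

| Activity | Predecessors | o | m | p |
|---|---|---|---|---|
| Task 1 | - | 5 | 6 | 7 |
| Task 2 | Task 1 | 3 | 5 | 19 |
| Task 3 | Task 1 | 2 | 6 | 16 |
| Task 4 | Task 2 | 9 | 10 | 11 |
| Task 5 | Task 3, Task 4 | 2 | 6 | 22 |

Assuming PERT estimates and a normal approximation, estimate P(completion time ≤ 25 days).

te_Task 1 = (5 + 4·6 + 7)/6 = 36/6 = 6; σ²_Task 1 = ((7−5)/6)² = 0.111
te_Task 2 = (3 + 4·5 + 19)/6 = 42/6 = 7; σ²_Task 2 = ((19−3)/6)² = 7.111
te_Task 3 = (2 + 4·6 + 16)/6 = 42/6 = 7; σ²_Task 3 = ((16−2)/6)² = 5.444
te_Task 4 = (9 + 4·10 + 11)/6 = 60/6 = 10; σ²_Task 4 = ((11−9)/6)² = 0.111
te_Task 5 = (2 + 4·6 + 22)/6 = 48/6 = 8; σ²_Task 5 = ((22−2)/6)² = 11.111

Forward pass:
ES_Task 1 = 0; EF_Task 1 = 6
ES_Task 2 = 6; EF_Task 2 = 6+7 = 13
ES_Task 3 = 6; EF_Task 3 = 6+7 = 13
ES_Task 4 = 13; EF_Task 4 = 13+10 = 23
ES_Task 5 = max(EF_Task 3=13, EF_Task 4=23) = 23; EF_Task 5 = 23+8 = 31
Expected project duration μ = 31 days. Critical path: Task 1 → Task 2 → Task 4 → Task 5.

Variance along critical path = 0.111 + 7.111 + 0.111 + 11.111 = 18.444; σ = √18.444 = 4.295 days.
Z = (25 − 31) / 4.295 = -1.397
P(T ≤ 25) = Φ(-1.397) ≈ 0.081

0.081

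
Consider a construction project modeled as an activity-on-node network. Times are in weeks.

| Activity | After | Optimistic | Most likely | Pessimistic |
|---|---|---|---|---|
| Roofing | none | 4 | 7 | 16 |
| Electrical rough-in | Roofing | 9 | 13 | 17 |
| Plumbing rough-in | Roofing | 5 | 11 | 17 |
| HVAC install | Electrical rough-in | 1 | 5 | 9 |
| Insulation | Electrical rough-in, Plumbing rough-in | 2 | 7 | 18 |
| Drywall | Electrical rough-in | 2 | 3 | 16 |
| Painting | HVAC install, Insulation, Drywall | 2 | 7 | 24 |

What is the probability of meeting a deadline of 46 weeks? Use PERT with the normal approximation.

0.940

te_Roofing = (4 + 4·7 + 16)/6 = 48/6 = 8; σ²_Roofing = ((16−4)/6)² = 4.000
te_Electrical rough-in = (9 + 4·13 + 17)/6 = 78/6 = 13; σ²_Electrical rough-in = ((17−9)/6)² = 1.778
te_Plumbing rough-in = (5 + 4·11 + 17)/6 = 66/6 = 11; σ²_Plumbing rough-in = ((17−5)/6)² = 4.000
te_HVAC install = (1 + 4·5 + 9)/6 = 30/6 = 5; σ²_HVAC install = ((9−1)/6)² = 1.778
te_Insulation = (2 + 4·7 + 18)/6 = 48/6 = 8; σ²_Insulation = ((18−2)/6)² = 7.111
te_Drywall = (2 + 4·3 + 16)/6 = 30/6 = 5; σ²_Drywall = ((16−2)/6)² = 5.444
te_Painting = (2 + 4·7 + 24)/6 = 54/6 = 9; σ²_Painting = ((24−2)/6)² = 13.444

Forward pass:
ES_Roofing = 0; EF_Roofing = 8
ES_Electrical rough-in = 8; EF_Electrical rough-in = 8+13 = 21
ES_Plumbing rough-in = 8; EF_Plumbing rough-in = 8+11 = 19
ES_HVAC install = 21; EF_HVAC install = 21+5 = 26
ES_Insulation = max(EF_Electrical rough-in=21, EF_Plumbing rough-in=19) = 21; EF_Insulation = 21+8 = 29
ES_Drywall = 21; EF_Drywall = 21+5 = 26
ES_Painting = max(EF_HVAC install=26, EF_Insulation=29, EF_Drywall=26) = 29; EF_Painting = 29+9 = 38
Expected project duration μ = 38 weeks. Critical path: Roofing → Electrical rough-in → Insulation → Painting.

Variance along critical path = 4.000 + 1.778 + 7.111 + 13.444 = 26.333; σ = √26.333 = 5.132 weeks.
Z = (46 − 38) / 5.132 = 1.559
P(T ≤ 46) = Φ(1.559) ≈ 0.940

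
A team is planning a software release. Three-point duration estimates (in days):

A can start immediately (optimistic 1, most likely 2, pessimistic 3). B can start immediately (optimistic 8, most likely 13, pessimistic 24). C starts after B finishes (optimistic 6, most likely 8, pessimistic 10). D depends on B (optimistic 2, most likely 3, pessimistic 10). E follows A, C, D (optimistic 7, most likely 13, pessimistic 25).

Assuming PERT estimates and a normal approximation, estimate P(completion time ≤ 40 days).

te_A = (1 + 4·2 + 3)/6 = 12/6 = 2; σ²_A = ((3−1)/6)² = 0.111
te_B = (8 + 4·13 + 24)/6 = 84/6 = 14; σ²_B = ((24−8)/6)² = 7.111
te_C = (6 + 4·8 + 10)/6 = 48/6 = 8; σ²_C = ((10−6)/6)² = 0.444
te_D = (2 + 4·3 + 10)/6 = 24/6 = 4; σ²_D = ((10−2)/6)² = 1.778
te_E = (7 + 4·13 + 25)/6 = 84/6 = 14; σ²_E = ((25−7)/6)² = 9.000

Forward pass:
ES_A = 0; EF_A = 2
ES_B = 0; EF_B = 14
ES_C = 14; EF_C = 14+8 = 22
ES_D = 14; EF_D = 14+4 = 18
ES_E = max(EF_A=2, EF_C=22, EF_D=18) = 22; EF_E = 22+14 = 36
Expected project duration μ = 36 days. Critical path: B → C → E.

Variance along critical path = 7.111 + 0.444 + 9.000 = 16.556; σ = √16.556 = 4.069 days.
Z = (40 − 36) / 4.069 = 0.983
P(T ≤ 40) = Φ(0.983) ≈ 0.837

0.837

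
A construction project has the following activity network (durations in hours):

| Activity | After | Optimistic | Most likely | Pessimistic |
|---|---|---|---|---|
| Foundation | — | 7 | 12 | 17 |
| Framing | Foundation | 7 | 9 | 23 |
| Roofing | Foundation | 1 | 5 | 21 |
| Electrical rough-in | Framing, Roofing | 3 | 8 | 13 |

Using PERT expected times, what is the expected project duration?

31 hours

te_Foundation = (7 + 4·12 + 17)/6 = 72/6 = 12
te_Framing = (7 + 4·9 + 23)/6 = 66/6 = 11
te_Roofing = (1 + 4·5 + 21)/6 = 42/6 = 7
te_Electrical rough-in = (3 + 4·8 + 13)/6 = 48/6 = 8

Forward pass:
ES_Foundation = 0; EF_Foundation = 12
ES_Framing = 12; EF_Framing = 12+11 = 23
ES_Roofing = 12; EF_Roofing = 12+7 = 19
ES_Electrical rough-in = max(EF_Framing=23, EF_Roofing=19) = 23; EF_Electrical rough-in = 23+8 = 31
Expected project duration μ = 31 hours. Critical path: Foundation → Framing → Electrical rough-in.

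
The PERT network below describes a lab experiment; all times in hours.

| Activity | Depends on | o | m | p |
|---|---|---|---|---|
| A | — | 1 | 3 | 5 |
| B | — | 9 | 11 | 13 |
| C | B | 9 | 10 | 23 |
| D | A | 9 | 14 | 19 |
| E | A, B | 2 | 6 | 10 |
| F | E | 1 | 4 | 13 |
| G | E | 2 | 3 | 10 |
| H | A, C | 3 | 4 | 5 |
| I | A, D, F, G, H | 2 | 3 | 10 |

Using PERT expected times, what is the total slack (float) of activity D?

te_A = (1 + 4·3 + 5)/6 = 18/6 = 3
te_B = (9 + 4·11 + 13)/6 = 66/6 = 11
te_C = (9 + 4·10 + 23)/6 = 72/6 = 12
te_D = (9 + 4·14 + 19)/6 = 84/6 = 14
te_E = (2 + 4·6 + 10)/6 = 36/6 = 6
te_F = (1 + 4·4 + 13)/6 = 30/6 = 5
te_G = (2 + 4·3 + 10)/6 = 24/6 = 4
te_H = (3 + 4·4 + 5)/6 = 24/6 = 4
te_I = (2 + 4·3 + 10)/6 = 24/6 = 4

Forward pass:
ES_A = 0; EF_A = 3
ES_B = 0; EF_B = 11
ES_C = 11; EF_C = 11+12 = 23
ES_D = 3; EF_D = 3+14 = 17
ES_E = max(EF_A=3, EF_B=11) = 11; EF_E = 11+6 = 17
ES_F = 17; EF_F = 17+5 = 22
ES_G = 17; EF_G = 17+4 = 21
ES_H = max(EF_A=3, EF_C=23) = 23; EF_H = 23+4 = 27
ES_I = max(EF_A=3, EF_D=17, EF_F=22, EF_G=21, EF_H=27) = 27; EF_I = 27+4 = 31
Expected project duration μ = 31 hours. Critical path: B → C → H → I.

Backward pass:
LF_I = 31; LS_I = 31−4 = 27
LF_H = LS_I = 27; LS_H = 27−4 = 23
LF_G = LS_I = 27; LS_G = 27−4 = 23
LF_F = LS_I = 27; LS_F = 27−5 = 22
LF_E = min(LS_F=22, LS_G=23) = 22; LS_E = 22−6 = 16
LF_D = LS_I = 27; LS_D = 27−14 = 13
LF_C = LS_H = 23; LS_C = 23−12 = 11
LF_B = min(LS_C=11, LS_E=16) = 11; LS_B = 11−11 = 0
LF_A = min(LS_D=13, LS_E=16, LS_H=23, LS_I=27) = 13; LS_A = 13−3 = 10
Slack_D = LS_D − ES_D = 13 − 3 = 10

10 hours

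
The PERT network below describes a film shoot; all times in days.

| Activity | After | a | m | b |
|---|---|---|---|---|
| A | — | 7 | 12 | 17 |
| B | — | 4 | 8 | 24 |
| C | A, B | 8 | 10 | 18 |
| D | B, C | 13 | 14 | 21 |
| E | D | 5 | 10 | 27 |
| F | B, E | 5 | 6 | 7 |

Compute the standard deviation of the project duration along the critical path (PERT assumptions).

te_A = (7 + 4·12 + 17)/6 = 72/6 = 12; σ²_A = ((17−7)/6)² = 2.778
te_B = (4 + 4·8 + 24)/6 = 60/6 = 10; σ²_B = ((24−4)/6)² = 11.111
te_C = (8 + 4·10 + 18)/6 = 66/6 = 11; σ²_C = ((18−8)/6)² = 2.778
te_D = (13 + 4·14 + 21)/6 = 90/6 = 15; σ²_D = ((21−13)/6)² = 1.778
te_E = (5 + 4·10 + 27)/6 = 72/6 = 12; σ²_E = ((27−5)/6)² = 13.444
te_F = (5 + 4·6 + 7)/6 = 36/6 = 6; σ²_F = ((7−5)/6)² = 0.111

Forward pass:
ES_A = 0; EF_A = 12
ES_B = 0; EF_B = 10
ES_C = max(EF_A=12, EF_B=10) = 12; EF_C = 12+11 = 23
ES_D = max(EF_B=10, EF_C=23) = 23; EF_D = 23+15 = 38
ES_E = 38; EF_E = 38+12 = 50
ES_F = max(EF_B=10, EF_E=50) = 50; EF_F = 50+6 = 56
Expected project duration μ = 56 days. Critical path: A → C → D → E → F.

Variance along critical path = 2.778 + 2.778 + 1.778 + 13.444 + 0.111 = 20.889
σ = √20.889 = 4.570 days

4.57 days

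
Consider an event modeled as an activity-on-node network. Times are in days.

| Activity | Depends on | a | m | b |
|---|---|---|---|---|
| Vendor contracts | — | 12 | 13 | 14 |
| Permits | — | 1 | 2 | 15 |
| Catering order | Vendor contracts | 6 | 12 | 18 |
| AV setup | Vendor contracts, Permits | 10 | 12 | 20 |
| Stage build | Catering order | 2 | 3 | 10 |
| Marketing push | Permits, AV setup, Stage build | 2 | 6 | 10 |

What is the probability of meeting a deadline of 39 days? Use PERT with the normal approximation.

te_Vendor contracts = (12 + 4·13 + 14)/6 = 78/6 = 13; σ²_Vendor contracts = ((14−12)/6)² = 0.111
te_Permits = (1 + 4·2 + 15)/6 = 24/6 = 4; σ²_Permits = ((15−1)/6)² = 5.444
te_Catering order = (6 + 4·12 + 18)/6 = 72/6 = 12; σ²_Catering order = ((18−6)/6)² = 4.000
te_AV setup = (10 + 4·12 + 20)/6 = 78/6 = 13; σ²_AV setup = ((20−10)/6)² = 2.778
te_Stage build = (2 + 4·3 + 10)/6 = 24/6 = 4; σ²_Stage build = ((10−2)/6)² = 1.778
te_Marketing push = (2 + 4·6 + 10)/6 = 36/6 = 6; σ²_Marketing push = ((10−2)/6)² = 1.778

Forward pass:
ES_Vendor contracts = 0; EF_Vendor contracts = 13
ES_Permits = 0; EF_Permits = 4
ES_Catering order = 13; EF_Catering order = 13+12 = 25
ES_AV setup = max(EF_Vendor contracts=13, EF_Permits=4) = 13; EF_AV setup = 13+13 = 26
ES_Stage build = 25; EF_Stage build = 25+4 = 29
ES_Marketing push = max(EF_Permits=4, EF_AV setup=26, EF_Stage build=29) = 29; EF_Marketing push = 29+6 = 35
Expected project duration μ = 35 days. Critical path: Vendor contracts → Catering order → Stage build → Marketing push.

Variance along critical path = 0.111 + 4.000 + 1.778 + 1.778 = 7.667; σ = √7.667 = 2.769 days.
Z = (39 − 35) / 2.769 = 1.445
P(T ≤ 39) = Φ(1.445) ≈ 0.926

0.926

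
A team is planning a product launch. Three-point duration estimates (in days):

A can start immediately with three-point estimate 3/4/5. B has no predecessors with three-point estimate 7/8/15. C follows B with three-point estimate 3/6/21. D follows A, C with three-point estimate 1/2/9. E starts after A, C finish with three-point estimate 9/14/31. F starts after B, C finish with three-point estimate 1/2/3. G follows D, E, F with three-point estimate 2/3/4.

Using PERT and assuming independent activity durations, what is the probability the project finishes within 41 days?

0.845

te_A = (3 + 4·4 + 5)/6 = 24/6 = 4; σ²_A = ((5−3)/6)² = 0.111
te_B = (7 + 4·8 + 15)/6 = 54/6 = 9; σ²_B = ((15−7)/6)² = 1.778
te_C = (3 + 4·6 + 21)/6 = 48/6 = 8; σ²_C = ((21−3)/6)² = 9.000
te_D = (1 + 4·2 + 9)/6 = 18/6 = 3; σ²_D = ((9−1)/6)² = 1.778
te_E = (9 + 4·14 + 31)/6 = 96/6 = 16; σ²_E = ((31−9)/6)² = 13.444
te_F = (1 + 4·2 + 3)/6 = 12/6 = 2; σ²_F = ((3−1)/6)² = 0.111
te_G = (2 + 4·3 + 4)/6 = 18/6 = 3; σ²_G = ((4−2)/6)² = 0.111

Forward pass:
ES_A = 0; EF_A = 4
ES_B = 0; EF_B = 9
ES_C = 9; EF_C = 9+8 = 17
ES_D = max(EF_A=4, EF_C=17) = 17; EF_D = 17+3 = 20
ES_E = max(EF_A=4, EF_C=17) = 17; EF_E = 17+16 = 33
ES_F = max(EF_B=9, EF_C=17) = 17; EF_F = 17+2 = 19
ES_G = max(EF_D=20, EF_E=33, EF_F=19) = 33; EF_G = 33+3 = 36
Expected project duration μ = 36 days. Critical path: B → C → E → G.

Variance along critical path = 1.778 + 9.000 + 13.444 + 0.111 = 24.333; σ = √24.333 = 4.933 days.
Z = (41 − 36) / 4.933 = 1.014
P(T ≤ 41) = Φ(1.014) ≈ 0.845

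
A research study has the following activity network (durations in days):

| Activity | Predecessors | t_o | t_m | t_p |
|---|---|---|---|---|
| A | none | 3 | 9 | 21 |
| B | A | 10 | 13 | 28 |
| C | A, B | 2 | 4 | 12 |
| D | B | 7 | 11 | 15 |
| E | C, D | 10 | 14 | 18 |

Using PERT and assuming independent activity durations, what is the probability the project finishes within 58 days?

0.958

te_A = (3 + 4·9 + 21)/6 = 60/6 = 10; σ²_A = ((21−3)/6)² = 9.000
te_B = (10 + 4·13 + 28)/6 = 90/6 = 15; σ²_B = ((28−10)/6)² = 9.000
te_C = (2 + 4·4 + 12)/6 = 30/6 = 5; σ²_C = ((12−2)/6)² = 2.778
te_D = (7 + 4·11 + 15)/6 = 66/6 = 11; σ²_D = ((15−7)/6)² = 1.778
te_E = (10 + 4·14 + 18)/6 = 84/6 = 14; σ²_E = ((18−10)/6)² = 1.778

Forward pass:
ES_A = 0; EF_A = 10
ES_B = 10; EF_B = 10+15 = 25
ES_C = max(EF_A=10, EF_B=25) = 25; EF_C = 25+5 = 30
ES_D = 25; EF_D = 25+11 = 36
ES_E = max(EF_C=30, EF_D=36) = 36; EF_E = 36+14 = 50
Expected project duration μ = 50 days. Critical path: A → B → D → E.

Variance along critical path = 9.000 + 9.000 + 1.778 + 1.778 = 21.556; σ = √21.556 = 4.643 days.
Z = (58 − 50) / 4.643 = 1.723
P(T ≤ 58) = Φ(1.723) ≈ 0.958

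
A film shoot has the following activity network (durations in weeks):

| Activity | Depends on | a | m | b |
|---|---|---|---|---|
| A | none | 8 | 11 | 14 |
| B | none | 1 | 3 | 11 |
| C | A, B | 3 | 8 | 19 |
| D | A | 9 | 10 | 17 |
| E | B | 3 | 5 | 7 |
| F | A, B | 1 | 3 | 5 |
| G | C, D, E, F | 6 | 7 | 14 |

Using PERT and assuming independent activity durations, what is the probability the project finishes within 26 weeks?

te_A = (8 + 4·11 + 14)/6 = 66/6 = 11; σ²_A = ((14−8)/6)² = 1.000
te_B = (1 + 4·3 + 11)/6 = 24/6 = 4; σ²_B = ((11−1)/6)² = 2.778
te_C = (3 + 4·8 + 19)/6 = 54/6 = 9; σ²_C = ((19−3)/6)² = 7.111
te_D = (9 + 4·10 + 17)/6 = 66/6 = 11; σ²_D = ((17−9)/6)² = 1.778
te_E = (3 + 4·5 + 7)/6 = 30/6 = 5; σ²_E = ((7−3)/6)² = 0.444
te_F = (1 + 4·3 + 5)/6 = 18/6 = 3; σ²_F = ((5−1)/6)² = 0.444
te_G = (6 + 4·7 + 14)/6 = 48/6 = 8; σ²_G = ((14−6)/6)² = 1.778

Forward pass:
ES_A = 0; EF_A = 11
ES_B = 0; EF_B = 4
ES_C = max(EF_A=11, EF_B=4) = 11; EF_C = 11+9 = 20
ES_D = 11; EF_D = 11+11 = 22
ES_E = 4; EF_E = 4+5 = 9
ES_F = max(EF_A=11, EF_B=4) = 11; EF_F = 11+3 = 14
ES_G = max(EF_C=20, EF_D=22, EF_E=9, EF_F=14) = 22; EF_G = 22+8 = 30
Expected project duration μ = 30 weeks. Critical path: A → D → G.

Variance along critical path = 1.000 + 1.778 + 1.778 = 4.556; σ = √4.556 = 2.134 weeks.
Z = (26 − 30) / 2.134 = -1.874
P(T ≤ 26) = Φ(-1.874) ≈ 0.030

0.030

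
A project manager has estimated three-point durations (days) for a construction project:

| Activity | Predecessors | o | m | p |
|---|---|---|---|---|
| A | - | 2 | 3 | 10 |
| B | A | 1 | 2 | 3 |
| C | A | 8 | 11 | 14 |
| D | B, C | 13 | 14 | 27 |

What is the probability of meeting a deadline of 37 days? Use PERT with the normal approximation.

0.982

te_A = (2 + 4·3 + 10)/6 = 24/6 = 4; σ²_A = ((10−2)/6)² = 1.778
te_B = (1 + 4·2 + 3)/6 = 12/6 = 2; σ²_B = ((3−1)/6)² = 0.111
te_C = (8 + 4·11 + 14)/6 = 66/6 = 11; σ²_C = ((14−8)/6)² = 1.000
te_D = (13 + 4·14 + 27)/6 = 96/6 = 16; σ²_D = ((27−13)/6)² = 5.444

Forward pass:
ES_A = 0; EF_A = 4
ES_B = 4; EF_B = 4+2 = 6
ES_C = 4; EF_C = 4+11 = 15
ES_D = max(EF_B=6, EF_C=15) = 15; EF_D = 15+16 = 31
Expected project duration μ = 31 days. Critical path: A → C → D.

Variance along critical path = 1.778 + 1.000 + 5.444 = 8.222; σ = √8.222 = 2.867 days.
Z = (37 − 31) / 2.867 = 2.092
P(T ≤ 37) = Φ(2.092) ≈ 0.982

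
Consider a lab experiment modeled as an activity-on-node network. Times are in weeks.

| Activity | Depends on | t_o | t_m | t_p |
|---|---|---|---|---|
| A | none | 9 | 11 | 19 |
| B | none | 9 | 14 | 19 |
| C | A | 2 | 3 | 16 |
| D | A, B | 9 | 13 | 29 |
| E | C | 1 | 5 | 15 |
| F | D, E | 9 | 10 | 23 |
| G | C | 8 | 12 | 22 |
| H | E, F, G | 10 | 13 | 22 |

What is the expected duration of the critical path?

55 weeks

te_A = (9 + 4·11 + 19)/6 = 72/6 = 12
te_B = (9 + 4·14 + 19)/6 = 84/6 = 14
te_C = (2 + 4·3 + 16)/6 = 30/6 = 5
te_D = (9 + 4·13 + 29)/6 = 90/6 = 15
te_E = (1 + 4·5 + 15)/6 = 36/6 = 6
te_F = (9 + 4·10 + 23)/6 = 72/6 = 12
te_G = (8 + 4·12 + 22)/6 = 78/6 = 13
te_H = (10 + 4·13 + 22)/6 = 84/6 = 14

Forward pass:
ES_A = 0; EF_A = 12
ES_B = 0; EF_B = 14
ES_C = 12; EF_C = 12+5 = 17
ES_D = max(EF_A=12, EF_B=14) = 14; EF_D = 14+15 = 29
ES_E = 17; EF_E = 17+6 = 23
ES_F = max(EF_D=29, EF_E=23) = 29; EF_F = 29+12 = 41
ES_G = 17; EF_G = 17+13 = 30
ES_H = max(EF_E=23, EF_F=41, EF_G=30) = 41; EF_H = 41+14 = 55
Expected project duration μ = 55 weeks. Critical path: B → D → F → H.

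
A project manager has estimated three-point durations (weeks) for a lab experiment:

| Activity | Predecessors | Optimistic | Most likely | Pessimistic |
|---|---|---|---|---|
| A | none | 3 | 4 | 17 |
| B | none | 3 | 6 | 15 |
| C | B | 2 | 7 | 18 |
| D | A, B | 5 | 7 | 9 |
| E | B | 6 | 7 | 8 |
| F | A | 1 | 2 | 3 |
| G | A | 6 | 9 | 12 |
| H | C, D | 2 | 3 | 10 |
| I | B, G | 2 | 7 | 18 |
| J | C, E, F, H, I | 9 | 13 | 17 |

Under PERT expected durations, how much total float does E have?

9 weeks

te_A = (3 + 4·4 + 17)/6 = 36/6 = 6
te_B = (3 + 4·6 + 15)/6 = 42/6 = 7
te_C = (2 + 4·7 + 18)/6 = 48/6 = 8
te_D = (5 + 4·7 + 9)/6 = 42/6 = 7
te_E = (6 + 4·7 + 8)/6 = 42/6 = 7
te_F = (1 + 4·2 + 3)/6 = 12/6 = 2
te_G = (6 + 4·9 + 12)/6 = 54/6 = 9
te_H = (2 + 4·3 + 10)/6 = 24/6 = 4
te_I = (2 + 4·7 + 18)/6 = 48/6 = 8
te_J = (9 + 4·13 + 17)/6 = 78/6 = 13

Forward pass:
ES_A = 0; EF_A = 6
ES_B = 0; EF_B = 7
ES_C = 7; EF_C = 7+8 = 15
ES_D = max(EF_A=6, EF_B=7) = 7; EF_D = 7+7 = 14
ES_E = 7; EF_E = 7+7 = 14
ES_F = 6; EF_F = 6+2 = 8
ES_G = 6; EF_G = 6+9 = 15
ES_H = max(EF_C=15, EF_D=14) = 15; EF_H = 15+4 = 19
ES_I = max(EF_B=7, EF_G=15) = 15; EF_I = 15+8 = 23
ES_J = max(EF_C=15, EF_E=14, EF_F=8, EF_H=19, EF_I=23) = 23; EF_J = 23+13 = 36
Expected project duration μ = 36 weeks. Critical path: A → G → I → J.

Backward pass:
LF_J = 36; LS_J = 36−13 = 23
LF_I = LS_J = 23; LS_I = 23−8 = 15
LF_H = LS_J = 23; LS_H = 23−4 = 19
LF_G = LS_I = 15; LS_G = 15−9 = 6
LF_F = LS_J = 23; LS_F = 23−2 = 21
LF_E = LS_J = 23; LS_E = 23−7 = 16
LF_D = LS_H = 19; LS_D = 19−7 = 12
LF_C = min(LS_H=19, LS_J=23) = 19; LS_C = 19−8 = 11
LF_B = min(LS_C=11, LS_D=12, LS_E=16, LS_I=15) = 11; LS_B = 11−7 = 4
LF_A = min(LS_D=12, LS_F=21, LS_G=6) = 6; LS_A = 6−6 = 0
Slack_E = LS_E − ES_E = 16 − 7 = 9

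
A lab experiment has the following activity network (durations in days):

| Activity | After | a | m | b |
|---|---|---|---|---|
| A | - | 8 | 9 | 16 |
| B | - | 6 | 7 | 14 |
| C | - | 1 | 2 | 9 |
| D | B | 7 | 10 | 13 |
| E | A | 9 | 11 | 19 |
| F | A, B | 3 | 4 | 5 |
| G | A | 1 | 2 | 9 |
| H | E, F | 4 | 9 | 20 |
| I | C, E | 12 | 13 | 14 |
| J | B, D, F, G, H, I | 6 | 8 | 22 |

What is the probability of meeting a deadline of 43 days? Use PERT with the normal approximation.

0.280

te_A = (8 + 4·9 + 16)/6 = 60/6 = 10; σ²_A = ((16−8)/6)² = 1.778
te_B = (6 + 4·7 + 14)/6 = 48/6 = 8; σ²_B = ((14−6)/6)² = 1.778
te_C = (1 + 4·2 + 9)/6 = 18/6 = 3; σ²_C = ((9−1)/6)² = 1.778
te_D = (7 + 4·10 + 13)/6 = 60/6 = 10; σ²_D = ((13−7)/6)² = 1.000
te_E = (9 + 4·11 + 19)/6 = 72/6 = 12; σ²_E = ((19−9)/6)² = 2.778
te_F = (3 + 4·4 + 5)/6 = 24/6 = 4; σ²_F = ((5−3)/6)² = 0.111
te_G = (1 + 4·2 + 9)/6 = 18/6 = 3; σ²_G = ((9−1)/6)² = 1.778
te_H = (4 + 4·9 + 20)/6 = 60/6 = 10; σ²_H = ((20−4)/6)² = 7.111
te_I = (12 + 4·13 + 14)/6 = 78/6 = 13; σ²_I = ((14−12)/6)² = 0.111
te_J = (6 + 4·8 + 22)/6 = 60/6 = 10; σ²_J = ((22−6)/6)² = 7.111

Forward pass:
ES_A = 0; EF_A = 10
ES_B = 0; EF_B = 8
ES_C = 0; EF_C = 3
ES_D = 8; EF_D = 8+10 = 18
ES_E = 10; EF_E = 10+12 = 22
ES_F = max(EF_A=10, EF_B=8) = 10; EF_F = 10+4 = 14
ES_G = 10; EF_G = 10+3 = 13
ES_H = max(EF_E=22, EF_F=14) = 22; EF_H = 22+10 = 32
ES_I = max(EF_C=3, EF_E=22) = 22; EF_I = 22+13 = 35
ES_J = max(EF_B=8, EF_D=18, EF_F=14, EF_G=13, EF_H=32, EF_I=35) = 35; EF_J = 35+10 = 45
Expected project duration μ = 45 days. Critical path: A → E → I → J.

Variance along critical path = 1.778 + 2.778 + 0.111 + 7.111 = 11.778; σ = √11.778 = 3.432 days.
Z = (43 − 45) / 3.432 = -0.583
P(T ≤ 43) = Φ(-0.583) ≈ 0.280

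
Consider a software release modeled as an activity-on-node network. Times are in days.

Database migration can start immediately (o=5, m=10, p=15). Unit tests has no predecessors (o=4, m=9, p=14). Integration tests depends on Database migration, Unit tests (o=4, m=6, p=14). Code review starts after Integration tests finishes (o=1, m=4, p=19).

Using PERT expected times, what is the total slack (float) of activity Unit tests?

1 days

te_Database migration = (5 + 4·10 + 15)/6 = 60/6 = 10
te_Unit tests = (4 + 4·9 + 14)/6 = 54/6 = 9
te_Integration tests = (4 + 4·6 + 14)/6 = 42/6 = 7
te_Code review = (1 + 4·4 + 19)/6 = 36/6 = 6

Forward pass:
ES_Database migration = 0; EF_Database migration = 10
ES_Unit tests = 0; EF_Unit tests = 9
ES_Integration tests = max(EF_Database migration=10, EF_Unit tests=9) = 10; EF_Integration tests = 10+7 = 17
ES_Code review = 17; EF_Code review = 17+6 = 23
Expected project duration μ = 23 days. Critical path: Database migration → Integration tests → Code review.

Backward pass:
LF_Code review = 23; LS_Code review = 23−6 = 17
LF_Integration tests = LS_Code review = 17; LS_Integration tests = 17−7 = 10
LF_Unit tests = LS_Integration tests = 10; LS_Unit tests = 10−9 = 1
LF_Database migration = LS_Integration tests = 10; LS_Database migration = 10−10 = 0
Slack_Unit tests = LS_Unit tests − ES_Unit tests = 1 − 0 = 1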